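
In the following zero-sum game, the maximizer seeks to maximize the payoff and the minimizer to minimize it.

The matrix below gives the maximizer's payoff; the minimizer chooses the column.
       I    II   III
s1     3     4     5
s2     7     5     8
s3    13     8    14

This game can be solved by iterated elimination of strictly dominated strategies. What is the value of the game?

8

Column III is strictly dominated by I for the minimizer (3<5, 7<8, 13<14); eliminate III.
Row s2 is strictly dominated by row s3 (13>7, 8>5); eliminate s2.
Row s1 is strictly dominated by row s3 (13>3, 8>4); eliminate s1.
Column I is strictly dominated by II for the minimizer (8<13); eliminate I.
Only (s3, II) remains, with payoff 8.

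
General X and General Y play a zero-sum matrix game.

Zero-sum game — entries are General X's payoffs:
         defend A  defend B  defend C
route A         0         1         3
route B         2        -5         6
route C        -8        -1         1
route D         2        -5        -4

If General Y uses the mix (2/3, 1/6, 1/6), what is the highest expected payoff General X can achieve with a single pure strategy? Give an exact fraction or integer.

3/2

route A: (0)·(2/3) + (1)·(1/6) + (3)·(1/6) = 2/3.
route B: (2)·(2/3) + (-5)·(1/6) + (6)·(1/6) = 3/2.
route C: (-8)·(2/3) + (-1)·(1/6) + (1)·(1/6) = -16/3.
route D: (2)·(2/3) + (-5)·(1/6) + (-4)·(1/6) = -1/6.
The best pure response is route B with expected payoff 3/2.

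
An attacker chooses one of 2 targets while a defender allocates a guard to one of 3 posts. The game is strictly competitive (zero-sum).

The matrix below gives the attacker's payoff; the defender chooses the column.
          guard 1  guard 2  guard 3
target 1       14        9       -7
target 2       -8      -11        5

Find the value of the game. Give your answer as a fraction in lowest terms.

-1

Column guard 1 is strictly dominated by guard 2 for the defender (it gives the attacker more in every row).
The remaining 2×2 game on (target 1, target 2) × (guard 2, guard 3) has no saddle point. Let the attacker play target 1 with probability p; indifference gives 9p − 11(1−p) = −7p + 5(1−p), so p = 1/2.
Similarly the defender's optimal q on guard 2 is 3/8, and the value is 9·(3/8) + (-7)·(5/8) = -1.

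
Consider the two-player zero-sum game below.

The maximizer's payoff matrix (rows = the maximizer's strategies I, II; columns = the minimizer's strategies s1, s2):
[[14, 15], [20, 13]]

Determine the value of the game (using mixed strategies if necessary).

59/4

Row minima are 14 and 13, so the maximizer's maximin is 14; column maxima are 20 and 15, so the minimizer's minimax is 15. These differ, so the equilibrium is in mixed strategies.
Let the maximizer play I with probability p. The minimizer is indifferent when 14p + 20(1−p) = 15p + 13(1−p), giving p = 7/8.
Let the minimizer play s1 with probability q. The maximizer is indifferent when 14q + 15(1−q) = 20q + 13(1−q), giving q = 1/4.
The value is 14·(1/4) + (15)·(3/4) = 59/4.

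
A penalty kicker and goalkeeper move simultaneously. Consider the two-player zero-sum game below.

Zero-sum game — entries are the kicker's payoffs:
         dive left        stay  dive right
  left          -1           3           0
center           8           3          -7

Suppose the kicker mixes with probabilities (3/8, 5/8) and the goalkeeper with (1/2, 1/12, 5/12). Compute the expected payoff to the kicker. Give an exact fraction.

Against (1/2, 1/12, 5/12), each row's expected payoff is left: -1/4; center: 4/3.
Taking the (3/8, 5/8)-weighted average: (3/8)·(-1/4) + (5/8)·(4/3) = 71/96.

71/96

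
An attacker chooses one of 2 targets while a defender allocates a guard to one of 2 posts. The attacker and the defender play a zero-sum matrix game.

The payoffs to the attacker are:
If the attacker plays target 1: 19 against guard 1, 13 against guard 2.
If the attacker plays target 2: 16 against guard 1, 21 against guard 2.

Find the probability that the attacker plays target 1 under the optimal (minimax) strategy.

5/11

Row minima are 13 and 16, so the attacker's maximin is 16; column maxima are 19 and 21, so the defender's minimax is 19. These differ, so the equilibrium is in mixed strategies.
Let the attacker play target 1 with probability p. The defender is indifferent when 19p + 16(1−p) = 13p + 21(1−p), giving p = 5/11.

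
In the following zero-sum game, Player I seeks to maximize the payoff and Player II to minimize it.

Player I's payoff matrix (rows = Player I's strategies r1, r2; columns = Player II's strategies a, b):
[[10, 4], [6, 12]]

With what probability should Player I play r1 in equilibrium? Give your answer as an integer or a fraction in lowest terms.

Row minima are 4 and 6, so Player I's maximin is 6; column maxima are 10 and 12, so Player II's minimax is 10. These differ, so the equilibrium is in mixed strategies.
Let Player I play r1 with probability p. Player II is indifferent when 10p + 6(1−p) = 4p + 12(1−p), giving p = 1/2.

1/2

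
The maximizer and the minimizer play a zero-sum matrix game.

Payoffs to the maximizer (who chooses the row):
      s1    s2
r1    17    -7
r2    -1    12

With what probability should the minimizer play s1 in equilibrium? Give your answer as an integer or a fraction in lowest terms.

19/37

Row minima are -7 and -1, so the maximizer's maximin is -1; column maxima are 17 and 12, so the minimizer's minimax is 12. These differ, so the equilibrium is in mixed strategies.
Let the minimizer play s1 with probability q. The maximizer is indifferent when 17q − 7(1−q) = −q + 12(1−q), giving q = 19/37.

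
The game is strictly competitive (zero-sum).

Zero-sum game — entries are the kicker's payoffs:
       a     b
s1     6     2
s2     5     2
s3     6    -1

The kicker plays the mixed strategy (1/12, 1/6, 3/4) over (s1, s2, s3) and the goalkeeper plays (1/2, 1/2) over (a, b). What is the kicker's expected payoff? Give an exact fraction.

Against (1/2, 1/2), each row's expected payoff is s1: 4; s2: 7/2; s3: 5/2.
Taking the (1/12, 1/6, 3/4)-weighted average: (1/12)·(4) + (1/6)·(7/2) + (3/4)·(5/2) = 67/24.

67/24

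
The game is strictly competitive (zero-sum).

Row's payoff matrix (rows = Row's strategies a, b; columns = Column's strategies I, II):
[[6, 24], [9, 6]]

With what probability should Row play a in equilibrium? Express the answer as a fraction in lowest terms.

Row minima are 6 and 6, so Row's maximin is 6; column maxima are 9 and 24, so Column's minimax is 9. These differ, so the equilibrium is in mixed strategies.
Let Row play a with probability p. Column is indifferent when 6p + 9(1−p) = 24p + 6(1−p), giving p = 1/7.

1/7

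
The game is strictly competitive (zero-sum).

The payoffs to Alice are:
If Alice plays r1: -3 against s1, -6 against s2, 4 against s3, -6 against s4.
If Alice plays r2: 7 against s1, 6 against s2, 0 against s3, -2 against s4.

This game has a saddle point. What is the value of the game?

Row minima: -6, -2 → Alice's maximin is -2.
Column maxima: 7, 6, 4, -2 → Bob's minimax is -2.
They coincide at (r2, s4), so the value is -2.

-2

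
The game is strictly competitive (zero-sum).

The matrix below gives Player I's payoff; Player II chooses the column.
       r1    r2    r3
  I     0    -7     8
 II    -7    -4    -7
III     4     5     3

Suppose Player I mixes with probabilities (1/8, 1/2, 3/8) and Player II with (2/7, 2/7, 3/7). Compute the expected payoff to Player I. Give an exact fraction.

Against (2/7, 2/7, 3/7), each row's expected payoff is I: 10/7; II: -43/7; III: 27/7.
Taking the (1/8, 1/2, 3/8)-weighted average: (1/8)·(10/7) + (1/2)·(-43/7) + (3/8)·(27/7) = -81/56.

-81/56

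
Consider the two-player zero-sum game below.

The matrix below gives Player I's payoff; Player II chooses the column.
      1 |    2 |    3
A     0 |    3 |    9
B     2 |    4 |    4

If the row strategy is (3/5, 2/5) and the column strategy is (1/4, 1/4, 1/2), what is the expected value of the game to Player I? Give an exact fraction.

Against (1/4, 1/4, 1/2), each row's expected payoff is A: 21/4; B: 7/2.
Taking the (3/5, 2/5)-weighted average: (3/5)·(21/4) + (2/5)·(7/2) = 91/20.

91/20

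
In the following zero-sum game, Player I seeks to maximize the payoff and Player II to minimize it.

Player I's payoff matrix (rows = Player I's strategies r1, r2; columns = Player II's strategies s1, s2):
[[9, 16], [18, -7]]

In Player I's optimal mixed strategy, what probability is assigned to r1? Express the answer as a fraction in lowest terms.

Row minima are 9 and -7, so Player I's maximin is 9; column maxima are 18 and 16, so Player II's minimax is 16. These differ, so the equilibrium is in mixed strategies.
Let Player I play r1 with probability p. Player II is indifferent when 9p + 18(1−p) = 16p − 7(1−p), giving p = 25/32.

25/32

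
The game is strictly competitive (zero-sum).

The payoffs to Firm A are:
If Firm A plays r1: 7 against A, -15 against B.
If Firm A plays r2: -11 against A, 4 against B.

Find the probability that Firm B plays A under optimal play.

Row minima are -15 and -11, so Firm A's maximin is -11; column maxima are 7 and 4, so Firm B's minimax is 4. These differ, so the equilibrium is in mixed strategies.
Let Firm B play A with probability q. Firm A is indifferent when 7q − 15(1−q) = −11q + 4(1−q), giving q = 19/37.

19/37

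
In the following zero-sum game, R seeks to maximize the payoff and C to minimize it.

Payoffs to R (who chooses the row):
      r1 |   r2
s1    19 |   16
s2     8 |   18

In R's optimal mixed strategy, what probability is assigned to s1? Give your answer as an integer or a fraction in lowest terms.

Row minima are 16 and 8, so R's maximin is 16; column maxima are 19 and 18, so C's minimax is 18. These differ, so the equilibrium is in mixed strategies.
Let R play s1 with probability p. C is indifferent when 19p + 8(1−p) = 16p + 18(1−p), giving p = 10/13.

10/13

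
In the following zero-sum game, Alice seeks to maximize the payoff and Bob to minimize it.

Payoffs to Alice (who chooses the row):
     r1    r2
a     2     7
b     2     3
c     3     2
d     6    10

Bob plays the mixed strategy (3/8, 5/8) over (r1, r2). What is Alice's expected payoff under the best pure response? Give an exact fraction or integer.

a: (2)·(3/8) + (7)·(5/8) = 41/8.
b: (2)·(3/8) + (3)·(5/8) = 21/8.
c: (3)·(3/8) + (2)·(5/8) = 19/8.
d: (6)·(3/8) + (10)·(5/8) = 17/2.
The best pure response is d with expected payoff 17/2.

17/2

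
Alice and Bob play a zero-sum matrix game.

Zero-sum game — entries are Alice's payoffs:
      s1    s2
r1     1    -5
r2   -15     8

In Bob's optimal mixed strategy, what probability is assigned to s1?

13/29

Row minima are -5 and -15, so Alice's maximin is -5; column maxima are 1 and 8, so Bob's minimax is 1. These differ, so the equilibrium is in mixed strategies.
Let Bob play s1 with probability q. Alice is indifferent when q − 5(1−q) = −15q + 8(1−q), giving q = 13/29.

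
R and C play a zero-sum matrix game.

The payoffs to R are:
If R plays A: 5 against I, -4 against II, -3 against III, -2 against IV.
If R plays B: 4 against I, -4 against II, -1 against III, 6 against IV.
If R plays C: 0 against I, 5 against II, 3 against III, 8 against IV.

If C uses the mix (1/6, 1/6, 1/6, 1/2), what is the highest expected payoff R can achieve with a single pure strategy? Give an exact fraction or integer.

16/3

A: (5)·(1/6) + (-4)·(1/6) + (-3)·(1/6) + (-2)·(1/2) = -4/3.
B: (4)·(1/6) + (-4)·(1/6) + (-1)·(1/6) + (6)·(1/2) = 17/6.
C: (0)·(1/6) + (5)·(1/6) + (3)·(1/6) + (8)·(1/2) = 16/3.
The best pure response is C with expected payoff 16/3.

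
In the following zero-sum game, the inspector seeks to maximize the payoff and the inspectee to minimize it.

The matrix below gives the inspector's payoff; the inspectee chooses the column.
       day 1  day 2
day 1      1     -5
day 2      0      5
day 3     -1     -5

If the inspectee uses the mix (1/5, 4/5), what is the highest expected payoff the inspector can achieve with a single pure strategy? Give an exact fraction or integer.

4

day 1: (1)·(1/5) + (-5)·(4/5) = -19/5.
day 2: (0)·(1/5) + (5)·(4/5) = 4.
day 3: (-1)·(1/5) + (-5)·(4/5) = -21/5.
The best pure response is day 2 with expected payoff 4.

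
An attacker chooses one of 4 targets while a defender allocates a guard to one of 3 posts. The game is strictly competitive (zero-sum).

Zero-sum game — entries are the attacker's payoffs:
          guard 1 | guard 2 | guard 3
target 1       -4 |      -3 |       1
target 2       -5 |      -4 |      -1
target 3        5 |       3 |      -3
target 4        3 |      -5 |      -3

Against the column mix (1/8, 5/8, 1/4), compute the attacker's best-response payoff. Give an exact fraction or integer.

target 1: (-4)·(1/8) + (-3)·(5/8) + (1)·(1/4) = -17/8.
target 2: (-5)·(1/8) + (-4)·(5/8) + (-1)·(1/4) = -27/8.
target 3: (5)·(1/8) + (3)·(5/8) + (-3)·(1/4) = 7/4.
target 4: (3)·(1/8) + (-5)·(5/8) + (-3)·(1/4) = -7/2.
The best pure response is target 3 with expected payoff 7/4.

7/4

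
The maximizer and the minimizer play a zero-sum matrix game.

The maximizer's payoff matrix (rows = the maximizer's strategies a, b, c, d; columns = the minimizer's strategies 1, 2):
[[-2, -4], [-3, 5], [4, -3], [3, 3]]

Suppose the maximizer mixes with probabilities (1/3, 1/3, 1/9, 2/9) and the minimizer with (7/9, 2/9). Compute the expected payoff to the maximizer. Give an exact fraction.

Against (7/9, 2/9), each row's expected payoff is a: -22/9; b: -11/9; c: 22/9; d: 3.
Taking the (1/3, 1/3, 1/9, 2/9)-weighted average: (1/3)·(-22/9) + (1/3)·(-11/9) + (1/9)·(22/9) + (2/9)·(3) = -23/81.

-23/81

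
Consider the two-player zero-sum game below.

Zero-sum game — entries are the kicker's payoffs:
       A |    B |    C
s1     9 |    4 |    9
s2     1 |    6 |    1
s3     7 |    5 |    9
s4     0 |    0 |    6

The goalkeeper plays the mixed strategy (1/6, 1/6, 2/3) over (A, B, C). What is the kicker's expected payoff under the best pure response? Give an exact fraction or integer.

49/6

s1: (9)·(1/6) + (4)·(1/6) + (9)·(2/3) = 49/6.
s2: (1)·(1/6) + (6)·(1/6) + (1)·(2/3) = 11/6.
s3: (7)·(1/6) + (5)·(1/6) + (9)·(2/3) = 8.
s4: (0)·(1/6) + (0)·(1/6) + (6)·(2/3) = 4.
The best pure response is s1 with expected payoff 49/6.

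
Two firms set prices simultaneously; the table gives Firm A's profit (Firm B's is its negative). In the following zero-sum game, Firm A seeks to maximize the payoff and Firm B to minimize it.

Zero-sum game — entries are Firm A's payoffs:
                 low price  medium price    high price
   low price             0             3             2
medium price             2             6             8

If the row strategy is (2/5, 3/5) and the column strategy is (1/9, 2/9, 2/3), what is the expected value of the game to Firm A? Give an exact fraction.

Against (1/9, 2/9, 2/3), each row's expected payoff is low price: 2; medium price: 62/9.
Taking the (2/5, 3/5)-weighted average: (2/5)·(2) + (3/5)·(62/9) = 74/15.

74/15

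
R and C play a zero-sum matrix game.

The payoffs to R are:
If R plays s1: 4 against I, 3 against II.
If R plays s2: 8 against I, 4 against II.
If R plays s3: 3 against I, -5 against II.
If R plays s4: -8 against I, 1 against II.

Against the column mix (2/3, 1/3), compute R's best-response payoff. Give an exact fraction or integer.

s1: (4)·(2/3) + (3)·(1/3) = 11/3.
s2: (8)·(2/3) + (4)·(1/3) = 20/3.
s3: (3)·(2/3) + (-5)·(1/3) = 1/3.
s4: (-8)·(2/3) + (1)·(1/3) = -5.
The best pure response is s2 with expected payoff 20/3.

20/3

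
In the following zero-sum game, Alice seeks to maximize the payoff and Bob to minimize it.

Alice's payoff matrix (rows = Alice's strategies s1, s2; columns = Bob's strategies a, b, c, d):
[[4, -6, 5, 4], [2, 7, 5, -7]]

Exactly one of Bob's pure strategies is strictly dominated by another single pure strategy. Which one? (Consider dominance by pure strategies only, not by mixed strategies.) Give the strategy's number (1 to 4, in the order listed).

Bob prefers columns that give Alice less. Compare c with a: 4 < 5, 2 < 5.
So a strictly dominates c for Bob; c is strictly dominated.

3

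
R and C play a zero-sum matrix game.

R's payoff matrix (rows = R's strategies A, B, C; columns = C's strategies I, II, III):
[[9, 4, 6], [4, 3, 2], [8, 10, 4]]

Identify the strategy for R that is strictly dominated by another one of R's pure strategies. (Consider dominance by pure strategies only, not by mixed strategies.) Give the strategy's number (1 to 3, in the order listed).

Compare B with A: 9 > 4, 4 > 3, 6 > 2.
So A strictly dominates B for R; B is strictly dominated.

2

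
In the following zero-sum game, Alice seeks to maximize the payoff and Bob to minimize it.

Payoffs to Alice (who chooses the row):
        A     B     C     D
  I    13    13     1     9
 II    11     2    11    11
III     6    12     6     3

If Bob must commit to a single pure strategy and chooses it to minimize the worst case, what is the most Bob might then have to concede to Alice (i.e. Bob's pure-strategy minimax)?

11

The worst case (largest entry) in each column is A: 13, B: 13, C: 11, D: 11.
The best (smallest) of these is 11.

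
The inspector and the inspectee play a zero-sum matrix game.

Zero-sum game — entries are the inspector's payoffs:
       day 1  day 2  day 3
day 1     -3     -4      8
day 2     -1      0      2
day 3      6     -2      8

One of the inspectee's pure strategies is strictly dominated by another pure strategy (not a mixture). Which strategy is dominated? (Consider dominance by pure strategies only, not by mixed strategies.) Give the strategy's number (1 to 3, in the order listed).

The inspectee prefers columns that give the inspector less. Compare day 3 with day 1: -3 < 8, -1 < 2, 6 < 8.
So day 1 strictly dominates day 3 for the inspectee; day 3 is strictly dominated.

3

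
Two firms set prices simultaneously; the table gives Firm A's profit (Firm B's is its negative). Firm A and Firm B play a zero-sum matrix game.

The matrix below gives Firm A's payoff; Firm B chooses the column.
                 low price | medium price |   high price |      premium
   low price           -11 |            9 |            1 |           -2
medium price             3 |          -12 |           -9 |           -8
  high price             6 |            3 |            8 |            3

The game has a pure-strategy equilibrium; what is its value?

Row minima: -11, -12, 3 → Firm A's maximin is 3.
Column maxima: 6, 9, 8, 3 → Firm B's minimax is 3.
They coincide at (high price, premium), so the value is 3.

3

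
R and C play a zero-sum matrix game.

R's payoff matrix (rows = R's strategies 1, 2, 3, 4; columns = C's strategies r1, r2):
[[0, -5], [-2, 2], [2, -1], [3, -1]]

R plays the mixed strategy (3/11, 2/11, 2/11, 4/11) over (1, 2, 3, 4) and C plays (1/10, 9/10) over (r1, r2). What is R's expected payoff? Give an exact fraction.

-141/110

Against (1/10, 9/10), each row's expected payoff is 1: -9/2; 2: 8/5; 3: -7/10; 4: -3/5.
Taking the (3/11, 2/11, 2/11, 4/11)-weighted average: (3/11)·(-9/2) + (2/11)·(8/5) + (2/11)·(-7/10) + (4/11)·(-3/5) = -141/110.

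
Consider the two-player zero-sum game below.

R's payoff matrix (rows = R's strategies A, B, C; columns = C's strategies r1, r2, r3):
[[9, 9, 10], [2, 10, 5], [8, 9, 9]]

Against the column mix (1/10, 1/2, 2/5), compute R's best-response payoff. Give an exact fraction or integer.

47/5

A: (9)·(1/10) + (9)·(1/2) + (10)·(2/5) = 47/5.
B: (2)·(1/10) + (10)·(1/2) + (5)·(2/5) = 36/5.
C: (8)·(1/10) + (9)·(1/2) + (9)·(2/5) = 89/10.
The best pure response is A with expected payoff 47/5.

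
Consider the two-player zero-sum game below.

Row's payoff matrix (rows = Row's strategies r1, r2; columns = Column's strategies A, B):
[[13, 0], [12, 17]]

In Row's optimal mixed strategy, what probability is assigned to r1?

Row minima are 0 and 12, so Row's maximin is 12; column maxima are 13 and 17, so Column's minimax is 13. These differ, so the equilibrium is in mixed strategies.
Let Row play r1 with probability p. Column is indifferent when 13p + 12(1−p) = 17(1−p), giving p = 5/18.

5/18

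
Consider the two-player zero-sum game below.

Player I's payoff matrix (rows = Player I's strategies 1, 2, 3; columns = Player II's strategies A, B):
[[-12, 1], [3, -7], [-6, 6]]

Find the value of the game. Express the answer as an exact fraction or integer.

-12/11

Row 1 is strictly dominated by row 3, so Player I never plays it.
The remaining 2×2 game on (2, 3) × (A, B) has no saddle point. Let Player I play 2 with probability p; indifference gives 3p − 6(1−p) = −7p + 6(1−p), so p = 6/11.
Similarly Player II's optimal q on A is 13/22, and the value is 3·(13/22) + (-7)·(9/22) = -12/11.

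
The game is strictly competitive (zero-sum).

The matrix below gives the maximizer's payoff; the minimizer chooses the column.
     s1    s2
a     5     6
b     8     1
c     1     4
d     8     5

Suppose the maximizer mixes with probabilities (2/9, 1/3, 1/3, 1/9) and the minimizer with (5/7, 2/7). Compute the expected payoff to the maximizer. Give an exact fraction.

289/63

Against (5/7, 2/7), each row's expected payoff is a: 37/7; b: 6; c: 13/7; d: 50/7.
Taking the (2/9, 1/3, 1/3, 1/9)-weighted average: (2/9)·(37/7) + (1/3)·(6) + (1/3)·(13/7) + (1/9)·(50/7) = 289/63.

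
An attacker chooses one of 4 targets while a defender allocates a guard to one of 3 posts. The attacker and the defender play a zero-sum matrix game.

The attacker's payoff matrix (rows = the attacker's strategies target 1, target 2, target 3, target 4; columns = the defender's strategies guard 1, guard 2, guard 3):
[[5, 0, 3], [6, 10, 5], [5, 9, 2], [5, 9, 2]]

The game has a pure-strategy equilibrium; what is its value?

Row minima: 0, 5, 2, 2 → the attacker's maximin is 5.
Column maxima: 6, 10, 5 → the defender's minimax is 5.
They coincide at (target 2, guard 3), so the value is 5.

5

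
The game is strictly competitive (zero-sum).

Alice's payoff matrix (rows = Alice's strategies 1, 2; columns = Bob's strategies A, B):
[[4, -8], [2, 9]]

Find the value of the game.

52/19

Row minima are -8 and 2, so Alice's maximin is 2; column maxima are 4 and 9, so Bob's minimax is 4. These differ, so the equilibrium is in mixed strategies.
Let Alice play 1 with probability p. Bob is indifferent when 4p + 2(1−p) = −8p + 9(1−p), giving p = 7/19.
Let Bob play A with probability q. Alice is indifferent when 4q − 8(1−q) = 2q + 9(1−q), giving q = 17/19.
The value is 4·(17/19) + (-8)·(2/19) = 52/19.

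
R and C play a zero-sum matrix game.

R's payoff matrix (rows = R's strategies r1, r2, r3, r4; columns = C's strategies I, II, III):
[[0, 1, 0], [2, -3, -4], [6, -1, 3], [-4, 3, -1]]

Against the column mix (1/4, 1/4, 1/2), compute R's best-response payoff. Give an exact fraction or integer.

r1: (0)·(1/4) + (1)·(1/4) + (0)·(1/2) = 1/4.
r2: (2)·(1/4) + (-3)·(1/4) + (-4)·(1/2) = -9/4.
r3: (6)·(1/4) + (-1)·(1/4) + (3)·(1/2) = 11/4.
r4: (-4)·(1/4) + (3)·(1/4) + (-1)·(1/2) = -3/4.
The best pure response is r3 with expected payoff 11/4.

11/4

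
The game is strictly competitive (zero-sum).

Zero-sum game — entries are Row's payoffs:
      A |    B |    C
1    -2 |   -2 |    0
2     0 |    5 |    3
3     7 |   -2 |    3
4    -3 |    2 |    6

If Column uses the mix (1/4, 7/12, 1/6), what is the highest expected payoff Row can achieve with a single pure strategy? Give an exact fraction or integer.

1: (-2)·(1/4) + (-2)·(7/12) + (0)·(1/6) = -5/3.
2: (0)·(1/4) + (5)·(7/12) + (3)·(1/6) = 41/12.
3: (7)·(1/4) + (-2)·(7/12) + (3)·(1/6) = 13/12.
4: (-3)·(1/4) + (2)·(7/12) + (6)·(1/6) = 17/12.
The best pure response is 2 with expected payoff 41/12.

41/12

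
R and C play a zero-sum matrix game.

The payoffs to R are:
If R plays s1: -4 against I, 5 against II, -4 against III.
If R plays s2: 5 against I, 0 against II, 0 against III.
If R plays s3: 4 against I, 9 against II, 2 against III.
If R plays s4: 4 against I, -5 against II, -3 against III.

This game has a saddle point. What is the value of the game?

2

Row minima: -4, 0, 2, -5 → R's maximin is 2.
Column maxima: 5, 9, 2 → C's minimax is 2.
They coincide at (s3, III), so the value is 2.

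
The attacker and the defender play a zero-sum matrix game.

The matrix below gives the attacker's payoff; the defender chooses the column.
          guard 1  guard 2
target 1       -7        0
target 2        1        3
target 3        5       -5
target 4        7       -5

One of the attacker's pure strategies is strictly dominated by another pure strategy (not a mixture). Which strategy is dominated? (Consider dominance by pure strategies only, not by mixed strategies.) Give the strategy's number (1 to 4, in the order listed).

1

Compare target 1 with target 2: 1 > -7, 3 > 0.
So target 2 strictly dominates target 1 for the attacker; target 1 is strictly dominated.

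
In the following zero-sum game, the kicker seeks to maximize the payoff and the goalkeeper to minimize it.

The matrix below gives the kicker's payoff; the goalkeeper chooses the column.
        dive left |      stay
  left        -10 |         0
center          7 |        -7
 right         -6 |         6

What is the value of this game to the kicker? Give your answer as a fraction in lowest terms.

Row left is strictly dominated by row right, so the kicker never plays it.
The remaining 2×2 game on (center, right) × (dive left, stay) has no saddle point. Let the kicker play center with probability p; indifference gives 7p − 6(1−p) = −7p + 6(1−p), so p = 6/13.
Similarly the goalkeeper's optimal q on dive left is 1/2, and the value is 7·(1/2) + (-7)·(1/2) = 0.

0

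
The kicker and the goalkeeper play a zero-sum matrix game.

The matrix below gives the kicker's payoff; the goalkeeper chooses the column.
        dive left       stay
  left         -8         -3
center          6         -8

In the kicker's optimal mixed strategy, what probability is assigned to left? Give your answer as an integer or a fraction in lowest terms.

Row minima are -8 and -8, so the kicker's maximin is -8; column maxima are 6 and -3, so the goalkeeper's minimax is -3. These differ, so the equilibrium is in mixed strategies.
Let the kicker play left with probability p. The goalkeeper is indifferent when −8p + 6(1−p) = −3p − 8(1−p), giving p = 14/19.

14/19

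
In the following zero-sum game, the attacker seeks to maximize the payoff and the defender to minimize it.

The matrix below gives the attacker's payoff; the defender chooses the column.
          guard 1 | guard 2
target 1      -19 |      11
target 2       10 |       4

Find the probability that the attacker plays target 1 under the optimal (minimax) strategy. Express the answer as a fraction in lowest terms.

Row minima are -19 and 4, so the attacker's maximin is 4; column maxima are 10 and 11, so the defender's minimax is 10. These differ, so the equilibrium is in mixed strategies.
Let the attacker play target 1 with probability p. The defender is indifferent when −19p + 10(1−p) = 11p + 4(1−p), giving p = 1/6.

1/6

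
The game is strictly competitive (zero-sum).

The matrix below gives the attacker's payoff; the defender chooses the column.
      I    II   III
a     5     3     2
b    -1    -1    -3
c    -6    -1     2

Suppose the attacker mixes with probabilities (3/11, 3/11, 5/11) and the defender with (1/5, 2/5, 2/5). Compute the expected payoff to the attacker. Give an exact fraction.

Against (1/5, 2/5, 2/5), each row's expected payoff is a: 3; b: -9/5; c: -4/5.
Taking the (3/11, 3/11, 5/11)-weighted average: (3/11)·(3) + (3/11)·(-9/5) + (5/11)·(-4/5) = -2/55.

-2/55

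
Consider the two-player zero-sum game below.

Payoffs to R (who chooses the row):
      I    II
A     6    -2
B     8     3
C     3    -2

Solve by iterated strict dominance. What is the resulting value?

3

Row A is strictly dominated by row B (8>6, 3>-2); eliminate A.
Row C is strictly dominated by row B (8>3, 3>-2); eliminate C.
Column I is strictly dominated by II for C (3<8); eliminate I.
Only (B, II) remains, with payoff 3.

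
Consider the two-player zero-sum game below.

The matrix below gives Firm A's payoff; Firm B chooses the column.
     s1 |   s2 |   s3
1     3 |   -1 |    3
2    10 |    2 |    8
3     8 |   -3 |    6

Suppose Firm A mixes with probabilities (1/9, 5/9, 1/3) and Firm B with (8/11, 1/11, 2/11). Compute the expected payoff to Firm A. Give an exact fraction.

Against (8/11, 1/11, 2/11), each row's expected payoff is 1: 29/11; 2: 98/11; 3: 73/11.
Taking the (1/9, 5/9, 1/3)-weighted average: (1/9)·(29/11) + (5/9)·(98/11) + (1/3)·(73/11) = 82/11.

82/11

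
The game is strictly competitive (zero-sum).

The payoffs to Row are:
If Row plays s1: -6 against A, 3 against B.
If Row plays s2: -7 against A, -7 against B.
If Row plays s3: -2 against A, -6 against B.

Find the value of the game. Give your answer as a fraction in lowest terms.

Row s2 is strictly dominated by row s3, so Row never plays it.
The remaining 2×2 game on (s1, s3) × (A, B) has no saddle point. Let Row play s1 with probability p; indifference gives −6p − 2(1−p) = 3p − 6(1−p), so p = 4/13.
Similarly Column's optimal q on A is 9/13, and the value is -6·(9/13) + (3)·(4/13) = -42/13.

-42/13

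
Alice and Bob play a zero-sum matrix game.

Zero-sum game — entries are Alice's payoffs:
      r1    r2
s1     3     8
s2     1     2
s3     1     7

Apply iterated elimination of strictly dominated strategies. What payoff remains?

Column r2 is strictly dominated by r1 for Bob (3<8, 1<2, 1<7); eliminate r2.
Row s3 is strictly dominated by row s1 (3>1); eliminate s3.
Row s2 is strictly dominated by row s1 (3>1); eliminate s2.
Only (s1, r1) remains, with payoff 3.

3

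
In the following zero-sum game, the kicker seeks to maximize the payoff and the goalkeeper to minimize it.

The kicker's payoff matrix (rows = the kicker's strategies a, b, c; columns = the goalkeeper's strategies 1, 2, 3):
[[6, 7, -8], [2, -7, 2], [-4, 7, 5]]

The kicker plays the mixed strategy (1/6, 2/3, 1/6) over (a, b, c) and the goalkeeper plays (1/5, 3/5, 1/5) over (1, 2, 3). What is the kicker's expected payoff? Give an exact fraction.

-9/10

Against (1/5, 3/5, 1/5), each row's expected payoff is a: 19/5; b: -17/5; c: 22/5.
Taking the (1/6, 2/3, 1/6)-weighted average: (1/6)·(19/5) + (2/3)·(-17/5) + (1/6)·(22/5) = -9/10.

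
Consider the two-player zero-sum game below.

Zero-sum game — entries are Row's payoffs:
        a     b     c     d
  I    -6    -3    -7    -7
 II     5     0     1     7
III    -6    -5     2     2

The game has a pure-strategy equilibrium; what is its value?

Row minima: -7, 0, -6 → Row's maximin is 0.
Column maxima: 5, 0, 2, 7 → Column's minimax is 0.
They coincide at (II, b), so the value is 0.

0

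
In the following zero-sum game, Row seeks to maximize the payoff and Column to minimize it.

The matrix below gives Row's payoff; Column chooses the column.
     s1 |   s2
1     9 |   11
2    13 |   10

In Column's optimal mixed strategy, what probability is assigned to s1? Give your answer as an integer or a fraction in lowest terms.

Row minima are 9 and 10, so Row's maximin is 10; column maxima are 13 and 11, so Column's minimax is 11. These differ, so the equilibrium is in mixed strategies.
Let Column play s1 with probability q. Row is indifferent when 9q + 11(1−q) = 13q + 10(1−q), giving q = 1/5.

1/5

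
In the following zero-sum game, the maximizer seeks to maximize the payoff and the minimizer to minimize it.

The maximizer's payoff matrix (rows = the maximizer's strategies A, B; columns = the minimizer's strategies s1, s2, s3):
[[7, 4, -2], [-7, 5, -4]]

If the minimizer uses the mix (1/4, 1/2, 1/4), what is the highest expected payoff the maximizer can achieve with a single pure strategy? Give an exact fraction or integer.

A: (7)·(1/4) + (4)·(1/2) + (-2)·(1/4) = 13/4.
B: (-7)·(1/4) + (5)·(1/2) + (-4)·(1/4) = -1/4.
The best pure response is A with expected payoff 13/4.

13/4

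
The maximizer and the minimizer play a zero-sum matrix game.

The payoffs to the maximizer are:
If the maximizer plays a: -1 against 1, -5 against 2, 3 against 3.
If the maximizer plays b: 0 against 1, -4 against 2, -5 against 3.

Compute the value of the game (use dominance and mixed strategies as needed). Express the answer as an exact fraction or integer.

-37/9

Column 1 is strictly dominated by 2 for the minimizer (it gives the maximizer more in every row).
The remaining 2×2 game on (a, b) × (2, 3) has no saddle point. Let the maximizer play a with probability p; indifference gives −5p − 4(1−p) = 3p − 5(1−p), so p = 1/9.
Similarly the minimizer's optimal q on 2 is 8/9, and the value is -5·(8/9) + (3)·(1/9) = -37/9.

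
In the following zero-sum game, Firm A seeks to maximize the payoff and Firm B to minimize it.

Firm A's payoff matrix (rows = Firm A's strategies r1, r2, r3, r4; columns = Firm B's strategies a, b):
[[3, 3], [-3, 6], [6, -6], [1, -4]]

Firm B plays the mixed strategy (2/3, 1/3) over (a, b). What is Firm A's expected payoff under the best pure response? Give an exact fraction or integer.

3

r1: (3)·(2/3) + (3)·(1/3) = 3.
r2: (-3)·(2/3) + (6)·(1/3) = 0.
r3: (6)·(2/3) + (-6)·(1/3) = 2.
r4: (1)·(2/3) + (-4)·(1/3) = -2/3.
The best pure response is r1 with expected payoff 3.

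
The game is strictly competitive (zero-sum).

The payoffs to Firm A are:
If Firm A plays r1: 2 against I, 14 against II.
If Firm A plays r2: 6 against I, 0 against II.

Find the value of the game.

14/3

Row minima are 2 and 0, so Firm A's maximin is 2; column maxima are 6 and 14, so Firm B's minimax is 6. These differ, so the equilibrium is in mixed strategies.
Let Firm A play r1 with probability p. Firm B is indifferent when 2p + 6(1−p) = 14p, giving p = 1/3.
Let Firm B play I with probability q. Firm A is indifferent when 2q + 14(1−q) = 6q, giving q = 7/9.
The value is 2·(7/9) + (14)·(2/9) = 14/3.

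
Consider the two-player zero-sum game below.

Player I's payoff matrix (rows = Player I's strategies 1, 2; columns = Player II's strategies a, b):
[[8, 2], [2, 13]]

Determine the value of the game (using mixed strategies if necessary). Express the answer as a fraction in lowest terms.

Row minima are 2 and 2, so Player I's maximin is 2; column maxima are 8 and 13, so Player II's minimax is 8. These differ, so the equilibrium is in mixed strategies.
Let Player I play 1 with probability p. Player II is indifferent when 8p + 2(1−p) = 2p + 13(1−p), giving p = 11/17.
Let Player II play a with probability q. Player I is indifferent when 8q + 2(1−q) = 2q + 13(1−q), giving q = 11/17.
The value is 8·(11/17) + (2)·(6/17) = 100/17.

100/17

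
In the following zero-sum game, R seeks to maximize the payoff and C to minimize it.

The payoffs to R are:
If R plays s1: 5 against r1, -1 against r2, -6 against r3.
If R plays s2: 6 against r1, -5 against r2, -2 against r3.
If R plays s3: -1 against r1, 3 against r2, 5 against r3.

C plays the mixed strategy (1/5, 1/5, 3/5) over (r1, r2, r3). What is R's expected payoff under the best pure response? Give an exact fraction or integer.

s1: (5)·(1/5) + (-1)·(1/5) + (-6)·(3/5) = -14/5.
s2: (6)·(1/5) + (-5)·(1/5) + (-2)·(3/5) = -1.
s3: (-1)·(1/5) + (3)·(1/5) + (5)·(3/5) = 17/5.
The best pure response is s3 with expected payoff 17/5.

17/5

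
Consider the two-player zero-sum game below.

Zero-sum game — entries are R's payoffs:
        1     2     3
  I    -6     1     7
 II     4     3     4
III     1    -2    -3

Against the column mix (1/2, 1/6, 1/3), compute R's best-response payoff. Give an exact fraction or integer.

23/6

I: (-6)·(1/2) + (1)·(1/6) + (7)·(1/3) = -1/2.
II: (4)·(1/2) + (3)·(1/6) + (4)·(1/3) = 23/6.
III: (1)·(1/2) + (-2)·(1/6) + (-3)·(1/3) = -5/6.
The best pure response is II with expected payoff 23/6.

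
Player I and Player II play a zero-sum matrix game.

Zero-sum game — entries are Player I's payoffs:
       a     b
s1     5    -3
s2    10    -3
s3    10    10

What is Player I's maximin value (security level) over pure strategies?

10

The worst-case payoff for each row is s1: -3, s2: -3, s3: 10.
The best of these is 10.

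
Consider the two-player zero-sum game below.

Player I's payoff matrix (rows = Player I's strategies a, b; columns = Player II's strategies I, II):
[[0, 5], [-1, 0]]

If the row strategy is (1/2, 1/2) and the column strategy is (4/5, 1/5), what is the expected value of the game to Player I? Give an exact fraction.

1/10

Against (4/5, 1/5), each row's expected payoff is a: 1; b: -4/5.
Taking the (1/2, 1/2)-weighted average: (1/2)·(1) + (1/2)·(-4/5) = 1/10.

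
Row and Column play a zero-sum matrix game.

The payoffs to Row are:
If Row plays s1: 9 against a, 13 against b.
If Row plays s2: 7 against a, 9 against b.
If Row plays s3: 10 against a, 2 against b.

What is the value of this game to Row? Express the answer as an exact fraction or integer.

Row s2 is strictly dominated by row s1, so Row never plays it.
The remaining 2×2 game on (s1, s3) × (a, b) has no saddle point. Let Row play s1 with probability p; indifference gives 9p + 10(1−p) = 13p + 2(1−p), so p = 2/3.
Similarly Column's optimal q on a is 11/12, and the value is 9·(11/12) + (13)·(1/12) = 28/3.

28/3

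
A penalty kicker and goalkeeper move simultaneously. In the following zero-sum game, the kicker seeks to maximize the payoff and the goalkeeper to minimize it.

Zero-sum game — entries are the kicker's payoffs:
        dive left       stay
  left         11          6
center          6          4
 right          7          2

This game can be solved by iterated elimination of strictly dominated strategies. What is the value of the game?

Row center is strictly dominated by row left (11>6, 6>4); eliminate center.
Column dive left is strictly dominated by stay for the goalkeeper (6<11, 2<7); eliminate dive left.
Row right is strictly dominated by row left (6>2); eliminate right.
Only (left, stay) remains, with payoff 6.

6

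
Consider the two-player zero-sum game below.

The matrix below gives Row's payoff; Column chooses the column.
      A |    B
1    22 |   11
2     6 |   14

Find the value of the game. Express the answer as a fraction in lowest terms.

Row minima are 11 and 6, so Row's maximin is 11; column maxima are 22 and 14, so Column's minimax is 14. These differ, so the equilibrium is in mixed strategies.
Let Row play 1 with probability p. Column is indifferent when 22p + 6(1−p) = 11p + 14(1−p), giving p = 8/19.
Let Column play A with probability q. Row is indifferent when 22q + 11(1−q) = 6q + 14(1−q), giving q = 3/19.
The value is 22·(3/19) + (11)·(16/19) = 242/19.

242/19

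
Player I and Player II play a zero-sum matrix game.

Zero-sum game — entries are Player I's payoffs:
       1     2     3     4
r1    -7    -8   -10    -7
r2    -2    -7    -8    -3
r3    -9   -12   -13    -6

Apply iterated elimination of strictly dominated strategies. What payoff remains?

Column 4 is strictly dominated by 2 for Player II (-8<-7, -7<-3, -12<-6); eliminate 4.
Column 2 is strictly dominated by 3 for Player II (-10<-8, -8<-7, -13<-12); eliminate 2.
Column 1 is strictly dominated by 3 for Player II (-10<-7, -8<-2, -13<-9); eliminate 1.
Row r1 is strictly dominated by row r2 (-8>-10); eliminate r1.
Row r3 is strictly dominated by row r2 (-8>-13); eliminate r3.
Only (r2, 3) remains, with payoff -8.

-8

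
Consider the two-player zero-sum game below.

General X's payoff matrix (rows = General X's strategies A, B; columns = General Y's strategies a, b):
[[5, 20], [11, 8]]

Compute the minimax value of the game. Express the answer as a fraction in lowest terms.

10

Row minima are 5 and 8, so General X's maximin is 8; column maxima are 11 and 20, so General Y's minimax is 11. These differ, so the equilibrium is in mixed strategies.
Let General X play A with probability p. General Y is indifferent when 5p + 11(1−p) = 20p + 8(1−p), giving p = 1/6.
Let General Y play a with probability q. General X is indifferent when 5q + 20(1−q) = 11q + 8(1−q), giving q = 2/3.
The value is 5·(2/3) + (20)·(1/3) = 10.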